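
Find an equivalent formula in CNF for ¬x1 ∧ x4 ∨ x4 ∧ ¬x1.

¬x1 ∧ x4

¬x1 ∧ x4 ∨ x4 ∧ ¬x1
= (¬x1 ∨ x4) ∧ (¬x1 ∨ ¬x1) ∧ (x4 ∨ x4) ∧ (x4 ∨ ¬x1)
= ¬x1 ∧ x4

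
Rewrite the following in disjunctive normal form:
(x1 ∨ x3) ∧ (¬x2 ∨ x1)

(x1 ∨ x3) ∧ (¬x2 ∨ x1)
≡ (x1 ∧ ¬x2) ∨ (x1 ∧ x1) ∨ (x3 ∧ ¬x2) ∨ (x3 ∧ x1)   [distribute ∧ over ∨]
≡ x1 ∨ (x3 ∧ ¬x2)   [simplify]

x1 ∨ (x3 ∧ ¬x2)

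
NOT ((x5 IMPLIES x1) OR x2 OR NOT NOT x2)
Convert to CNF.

NOT ((x5 IMPLIES x1) OR x2 OR NOT NOT x2)
⇔ NOT (NOT x5 OR x1 OR x2 OR NOT NOT x2)   [eliminate IMPLIES]
⇔ NOT NOT x5 AND NOT x1 AND NOT x2 AND NOT NOT NOT x2   [De Morgan]
⇔ x5 AND NOT x1 AND NOT x2 AND NOT NOT NOT x2   [double negation]
⇔ x5 AND NOT x1 AND NOT x2 AND NOT x2   [double negation]
⇔ x5 AND NOT x1 AND NOT x2   [simplify]

x5 AND NOT x1 AND NOT x2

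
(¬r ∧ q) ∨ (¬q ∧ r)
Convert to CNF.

(¬r ∧ q) ∨ (¬q ∧ r)
= (¬r ∨ ¬q) ∧ (¬r ∨ r) ∧ (q ∨ ¬q) ∧ (q ∨ r)
= (¬r ∨ ¬q) ∧ (q ∨ r)

(¬r ∨ ¬q) ∧ (q ∨ r)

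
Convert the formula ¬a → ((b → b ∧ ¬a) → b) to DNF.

a ∨ b

¬a → ((b → b ∧ ¬a) → b)
⇔ ¬¬a ∨ ((b → b ∧ ¬a) → b)
⇔ ¬¬a ∨ ¬(b → b ∧ ¬a) ∨ b
⇔ ¬¬a ∨ ¬(¬b ∨ b ∧ ¬a) ∨ b
⇔ a ∨ ¬(¬b ∨ b ∧ ¬a) ∨ b
⇔ a ∨ ¬¬b ∧ ¬(b ∧ ¬a) ∨ b
⇔ a ∨ b ∧ ¬(b ∧ ¬a) ∨ b
⇔ a ∨ b ∧ (¬b ∨ ¬¬a) ∨ b
⇔ a ∨ b ∧ (¬b ∨ a) ∨ b
⇔ a ∨ b ∧ ¬b ∨ b ∧ a ∨ b
⇔ a ∨ b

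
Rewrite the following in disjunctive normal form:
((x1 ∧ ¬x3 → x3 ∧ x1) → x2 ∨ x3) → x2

((x1 ∧ ¬x3 → x3 ∧ x1) → x2 ∨ x3) → x2
⇔ ¬((x1 ∧ ¬x3 → x3 ∧ x1) → x2 ∨ x3) ∨ x2   — eliminate →
⇔ ¬(¬(x1 ∧ ¬x3 → x3 ∧ x1) ∨ x2 ∨ x3) ∨ x2   — eliminate →
⇔ ¬(¬(¬(x1 ∧ ¬x3) ∨ x3 ∧ x1) ∨ x2 ∨ x3) ∨ x2   — eliminate →
⇔ ¬¬(¬(x1 ∧ ¬x3) ∨ x3 ∧ x1) ∧ ¬x2 ∧ ¬x3 ∨ x2   — De Morgan
⇔ (¬(x1 ∧ ¬x3) ∨ x3 ∧ x1) ∧ ¬x2 ∧ ¬x3 ∨ x2   — double negation
⇔ (¬x1 ∨ ¬¬x3 ∨ x3 ∧ x1) ∧ ¬x2 ∧ ¬x3 ∨ x2   — De Morgan
⇔ (¬x1 ∨ x3 ∨ x3 ∧ x1) ∧ ¬x2 ∧ ¬x3 ∨ x2   — double negation
⇔ ¬x1 ∧ ¬x2 ∧ ¬x3 ∨ x3 ∧ ¬x2 ∧ ¬x3 ∨ x3 ∧ x1 ∧ ¬x2 ∧ ¬x3 ∨ x2   — distribute ∧ over ∨
⇔ ¬x1 ∧ ¬x2 ∧ ¬x3 ∨ x2   — simplify

¬x1 ∧ ¬x2 ∧ ¬x3 ∨ x2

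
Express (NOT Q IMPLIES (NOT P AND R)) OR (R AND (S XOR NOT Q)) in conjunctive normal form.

(NOT Q IMPLIES (NOT P AND R)) OR (R AND (S XOR NOT Q))
≡ NOT NOT Q OR (NOT P AND R) OR (R AND (S XOR NOT Q))   [eliminate IMPLIES]
≡ NOT NOT Q OR (NOT P AND R) OR (R AND (S OR NOT Q) AND NOT (S AND NOT Q))   [expand XOR]
≡ Q OR (NOT P AND R) OR (R AND (S OR NOT Q) AND NOT (S AND NOT Q))   [double negation]
≡ Q OR (NOT P AND R) OR (R AND (S OR NOT Q) AND (NOT S OR NOT NOT Q))   [De Morgan]
≡ Q OR (NOT P AND R) OR (R AND (S OR NOT Q) AND (NOT S OR Q))   [double negation]
≡ (Q OR NOT P OR R) AND (Q OR NOT P OR S OR NOT Q) AND (Q OR NOT P OR NOT S OR Q) AND (Q OR R OR R) AND (Q OR R OR S OR NOT Q) AND (Q OR R OR NOT S OR Q)   [distribute OR over AND]
≡ (Q OR NOT P OR NOT S) AND (Q OR R)   [simplify]

(Q OR NOT P OR NOT S) AND (Q OR R)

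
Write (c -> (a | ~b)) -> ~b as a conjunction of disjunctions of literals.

(c | ~b) & (~a | ~b)

(c -> (a | ~b)) -> ~b
≡ ~(c -> (a | ~b)) | ~b   — eliminate ->
≡ ~(~c | a | ~b) | ~b   — eliminate ->
≡ (~~c & ~a & ~~b) | ~b   — De Morgan
≡ (c & ~a & ~~b) | ~b   — double negation
≡ (c & ~a & b) | ~b   — double negation
≡ (c | ~b) & (~a | ~b) & (b | ~b)   — distribute | over &
≡ (c | ~b) & (~a | ~b)   — simplify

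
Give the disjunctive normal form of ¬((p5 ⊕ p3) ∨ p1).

(¬p5 ∧ ¬p3 ∧ ¬p1) ∨ (p3 ∧ p5 ∧ ¬p1)

¬((p5 ⊕ p3) ∨ p1)
≡ ¬((p5 ∧ ¬p3) ∨ (¬p5 ∧ p3) ∨ p1)   — expand ⊕
≡ ¬(p5 ∧ ¬p3) ∧ ¬(¬p5 ∧ p3) ∧ ¬p1   — De Morgan
≡ (¬p5 ∨ ¬¬p3) ∧ ¬(¬p5 ∧ p3) ∧ ¬p1   — De Morgan
≡ (¬p5 ∨ p3) ∧ ¬(¬p5 ∧ p3) ∧ ¬p1   — double negation
≡ (¬p5 ∨ p3) ∧ (¬¬p5 ∨ ¬p3) ∧ ¬p1   — De Morgan
≡ (¬p5 ∨ p3) ∧ (p5 ∨ ¬p3) ∧ ¬p1   — double negation
≡ (¬p5 ∧ p5 ∧ ¬p1) ∨ (¬p5 ∧ ¬p3 ∧ ¬p1) ∨ (p3 ∧ p5 ∧ ¬p1) ∨ (p3 ∧ ¬p3 ∧ ¬p1)   — distribute ∧ over ∨
≡ (¬p5 ∧ ¬p3 ∧ ¬p1) ∨ (p3 ∧ p5 ∧ ¬p1)   — simplify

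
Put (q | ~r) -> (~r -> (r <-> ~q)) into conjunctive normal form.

(q | ~r) -> (~r -> (r <-> ~q))
≡ ~(q | ~r) | (~r -> (r <-> ~q))   [eliminate ->]
≡ ~(q | ~r) | ~~r | (r <-> ~q)   [eliminate ->]
≡ ~(q | ~r) | ~~r | ((r -> ~q) & (~q -> r))   [eliminate <->]
≡ ~(q | ~r) | ~~r | ((~r | ~q) & (~q -> r))   [eliminate ->]
≡ ~(q | ~r) | ~~r | ((~r | ~q) & (~~q | r))   [eliminate ->]
≡ (~q & ~~r) | ~~r | ((~r | ~q) & (~~q | r))   [De Morgan]
≡ (~q & r) | ~~r | ((~r | ~q) & (~~q | r))   [double negation]
≡ (~q & r) | r | ((~r | ~q) & (~~q | r))   [double negation]
≡ (~q & r) | r | ((~r | ~q) & (q | r))   [double negation]
≡ (~q | r | ~r | ~q) & (~q | r | q | r) & (r | r | ~r | ~q) & (r | r | q | r)   [distribute | over &]
≡ r | q   [simplify]

r | q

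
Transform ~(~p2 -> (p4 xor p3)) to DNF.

(~p2 & ~p4 & ~p3) | (~p2 & p3 & p4)

~(~p2 -> (p4 xor p3))
≡ ~(~~p2 | (p4 xor p3))   — eliminate ->
≡ ~(~~p2 | (p4 & ~p3) | (~p4 & p3))   — expand xor
≡ ~~~p2 & ~(p4 & ~p3) & ~(~p4 & p3)   — De Morgan
≡ ~p2 & ~(p4 & ~p3) & ~(~p4 & p3)   — double negation
≡ ~p2 & (~p4 | ~~p3) & ~(~p4 & p3)   — De Morgan
≡ ~p2 & (~p4 | p3) & ~(~p4 & p3)   — double negation
≡ ~p2 & (~p4 | p3) & (~~p4 | ~p3)   — De Morgan
≡ ~p2 & (~p4 | p3) & (p4 | ~p3)   — double negation
≡ (~p2 & ~p4 & p4) | (~p2 & ~p4 & ~p3) | (~p2 & p3 & p4) | (~p2 & p3 & ~p3)   — distribute & over |
≡ (~p2 & ~p4 & ~p3) | (~p2 & p3 & p4)   — simplify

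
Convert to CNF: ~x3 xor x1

~x3 xor x1
≡ (~x3 | x1) & ~(~x3 & x1)   [expand xor]
≡ (~x3 | x1) & (~~x3 | ~x1)   [De Morgan]
≡ (~x3 | x1) & (x3 | ~x1)   [double negation]

(~x3 | x1) & (x3 | ~x1)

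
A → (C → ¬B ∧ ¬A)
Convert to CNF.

¬A ∨ ¬C

A → (C → ¬B ∧ ¬A)
= ¬A ∨ (C → ¬B ∧ ¬A)
= ¬A ∨ ¬C ∨ ¬B ∧ ¬A
= (¬A ∨ ¬C ∨ ¬B) ∧ (¬A ∨ ¬C ∨ ¬A)
= ¬A ∨ ¬C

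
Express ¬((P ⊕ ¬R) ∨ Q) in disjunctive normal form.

(¬P ∧ R ∧ ¬Q) ∨ (¬R ∧ P ∧ ¬Q)

¬((P ⊕ ¬R) ∨ Q)
≡ ¬((P ∧ ¬¬R) ∨ (¬P ∧ ¬R) ∨ Q)   [expand ⊕]
≡ ¬(P ∧ ¬¬R) ∧ ¬(¬P ∧ ¬R) ∧ ¬Q   [De Morgan]
≡ (¬P ∨ ¬¬¬R) ∧ ¬(¬P ∧ ¬R) ∧ ¬Q   [De Morgan]
≡ (¬P ∨ ¬R) ∧ ¬(¬P ∧ ¬R) ∧ ¬Q   [double negation]
≡ (¬P ∨ ¬R) ∧ (¬¬P ∨ ¬¬R) ∧ ¬Q   [De Morgan]
≡ (¬P ∨ ¬R) ∧ (P ∨ ¬¬R) ∧ ¬Q   [double negation]
≡ (¬P ∨ ¬R) ∧ (P ∨ R) ∧ ¬Q   [double negation]
≡ (¬P ∧ P ∧ ¬Q) ∨ (¬P ∧ R ∧ ¬Q) ∨ (¬R ∧ P ∧ ¬Q) ∨ (¬R ∧ R ∧ ¬Q)   [distribute ∧ over ∨]
≡ (¬P ∧ R ∧ ¬Q) ∨ (¬R ∧ P ∧ ¬Q)   [simplify]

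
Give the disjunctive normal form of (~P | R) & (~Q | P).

(~P & ~Q) | (R & ~Q) | (R & P)

(~P | R) & (~Q | P)
= (~P & ~Q) | (~P & P) | (R & ~Q) | (R & P)
= (~P & ~Q) | (R & ~Q) | (R & P)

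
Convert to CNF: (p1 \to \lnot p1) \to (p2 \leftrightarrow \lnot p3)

(p1 \to \lnot p1) \to (p2 \leftrightarrow \lnot p3)
≡ \lnot (p1 \to \lnot p1) \lor (p2 \leftrightarrow \lnot p3)   (eliminate \to)
≡ \lnot (\lnot p1 \lor \lnot p1) \lor (p2 \leftrightarrow \lnot p3)   (eliminate \to)
≡ \lnot (\lnot p1 \lor \lnot p1) \lor ((p2 \to \lnot p3) \land (\lnot p3 \to p2))   (eliminate \leftrightarrow)
≡ \lnot (\lnot p1 \lor \lnot p1) \lor ((\lnot p2 \lor \lnot p3) \land (\lnot p3 \to p2))   (eliminate \to)
≡ \lnot (\lnot p1 \lor \lnot p1) \lor ((\lnot p2 \lor \lnot p3) \land (\lnot \lnot p3 \lor p2))   (eliminate \to)
≡ (\lnot \lnot p1 \land \lnot \lnot p1) \lor ((\lnot p2 \lor \lnot p3) \land (\lnot \lnot p3 \lor p2))   (De Morgan)
≡ (p1 \land \lnot \lnot p1) \lor ((\lnot p2 \lor \lnot p3) \land (\lnot \lnot p3 \lor p2))   (double negation)
≡ (p1 \land p1) \lor ((\lnot p2 \lor \lnot p3) \land (\lnot \lnot p3 \lor p2))   (double negation)
≡ (p1 \land p1) \lor ((\lnot p2 \lor \lnot p3) \land (p3 \lor p2))   (double negation)
≡ (p1 \lor \lnot p2 \lor \lnot p3) \land (p1 \lor p3 \lor p2) \land (p1 \lor \lnot p2 \lor \lnot p3) \land (p1 \lor p3 \lor p2)   (distribute \lor over \land)
≡ (p1 \lor \lnot p2 \lor \lnot p3) \land (p1 \lor p3 \lor p2)   (simplify)

(p1 \lor \lnot p2 \lor \lnot p3) \land (p1 \lor p3 \lor p2)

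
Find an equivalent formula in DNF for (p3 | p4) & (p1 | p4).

(p3 & p1) | p4

(p3 | p4) & (p1 | p4)
≡ (p3 & p1) | (p3 & p4) | (p4 & p1) | (p4 & p4)   [distribute & over |]
≡ (p3 & p1) | p4   [simplify]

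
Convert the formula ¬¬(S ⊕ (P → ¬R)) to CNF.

(S ∨ ¬P ∨ ¬R) ∧ (¬S ∨ P) ∧ (¬S ∨ R)

¬¬(S ⊕ (P → ¬R))
= ¬¬((S ∨ (P → ¬R)) ∧ ¬(S ∧ (P → ¬R)))   [expand ⊕]
= ¬¬((S ∨ ¬P ∨ ¬R) ∧ ¬(S ∧ (P → ¬R)))   [eliminate →]
= ¬¬((S ∨ ¬P ∨ ¬R) ∧ ¬(S ∧ (¬P ∨ ¬R)))   [eliminate →]
= (S ∨ ¬P ∨ ¬R) ∧ ¬(S ∧ (¬P ∨ ¬R))   [double negation]
= (S ∨ ¬P ∨ ¬R) ∧ (¬S ∨ ¬(¬P ∨ ¬R))   [De Morgan]
= (S ∨ ¬P ∨ ¬R) ∧ (¬S ∨ (¬¬P ∧ ¬¬R))   [De Morgan]
= (S ∨ ¬P ∨ ¬R) ∧ (¬S ∨ (P ∧ ¬¬R))   [double negation]
= (S ∨ ¬P ∨ ¬R) ∧ (¬S ∨ (P ∧ R))   [double negation]
= (S ∨ ¬P ∨ ¬R) ∧ (¬S ∨ P) ∧ (¬S ∨ R)   [distribute ∨ over ∧]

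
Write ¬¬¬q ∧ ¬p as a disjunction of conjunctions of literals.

¬q ∧ ¬p

¬¬¬q ∧ ¬p
= ¬q ∧ ¬p   (double negation)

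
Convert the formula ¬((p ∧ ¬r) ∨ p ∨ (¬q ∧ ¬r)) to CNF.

¬p ∧ (q ∨ r)

¬((p ∧ ¬r) ∨ p ∨ (¬q ∧ ¬r))
≡ ¬(p ∧ ¬r) ∧ ¬p ∧ ¬(¬q ∧ ¬r)
≡ (¬p ∨ ¬¬r) ∧ ¬p ∧ ¬(¬q ∧ ¬r)
≡ (¬p ∨ r) ∧ ¬p ∧ ¬(¬q ∧ ¬r)
≡ (¬p ∨ r) ∧ ¬p ∧ (¬¬q ∨ ¬¬r)
≡ (¬p ∨ r) ∧ ¬p ∧ (q ∨ ¬¬r)
≡ (¬p ∨ r) ∧ ¬p ∧ (q ∨ r)
≡ ¬p ∧ (q ∨ r)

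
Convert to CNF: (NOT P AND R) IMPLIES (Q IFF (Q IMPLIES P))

(NOT P AND R) IMPLIES (Q IFF (Q IMPLIES P))
≡ NOT (NOT P AND R) OR (Q IFF (Q IMPLIES P))   [eliminate IMPLIES]
≡ NOT (NOT P AND R) OR ((Q IMPLIES (Q IMPLIES P)) AND ((Q IMPLIES P) IMPLIES Q))   [eliminate IFF]
≡ NOT (NOT P AND R) OR ((NOT Q OR (Q IMPLIES P)) AND ((Q IMPLIES P) IMPLIES Q))   [eliminate IMPLIES]
≡ NOT (NOT P AND R) OR ((NOT Q OR NOT Q OR P) AND ((Q IMPLIES P) IMPLIES Q))   [eliminate IMPLIES]
≡ NOT (NOT P AND R) OR ((NOT Q OR NOT Q OR P) AND (NOT (Q IMPLIES P) OR Q))   [eliminate IMPLIES]
≡ NOT (NOT P AND R) OR ((NOT Q OR NOT Q OR P) AND (NOT (NOT Q OR P) OR Q))   [eliminate IMPLIES]
≡ NOT NOT P OR NOT R OR ((NOT Q OR NOT Q OR P) AND (NOT (NOT Q OR P) OR Q))   [De Morgan]
≡ P OR NOT R OR ((NOT Q OR NOT Q OR P) AND (NOT (NOT Q OR P) OR Q))   [double negation]
≡ P OR NOT R OR ((NOT Q OR NOT Q OR P) AND ((NOT NOT Q AND NOT P) OR Q))   [De Morgan]
≡ P OR NOT R OR ((NOT Q OR NOT Q OR P) AND ((Q AND NOT P) OR Q))   [double negation]
≡ (P OR NOT R OR NOT Q OR NOT Q OR P) AND (P OR NOT R OR Q OR Q) AND (P OR NOT R OR NOT P OR Q)   [distribute OR over AND]
≡ (P OR NOT R OR NOT Q) AND (P OR NOT R OR Q)   [simplify]

(P OR NOT R OR NOT Q) AND (P OR NOT R OR Q)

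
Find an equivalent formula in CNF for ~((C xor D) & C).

~((C xor D) & C)
≡ ~((C | D) & ~(C & D) & C)   [expand xor]
≡ ~(C | D) | ~~(C & D) | ~C   [De Morgan]
≡ (~C & ~D) | ~~(C & D) | ~C   [De Morgan]
≡ (~C & ~D) | (C & D) | ~C   [double negation]
≡ (~C | C | ~C) & (~C | D | ~C) & (~D | C | ~C) & (~D | D | ~C)   [distribute | over &]
≡ ~C | D   [simplify]

~C | D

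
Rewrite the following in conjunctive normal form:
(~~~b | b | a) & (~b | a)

~b | a

(~~~b | b | a) & (~b | a)
≡ (~b | b | a) & (~b | a)   [double negation]
≡ ~b | a   [simplify]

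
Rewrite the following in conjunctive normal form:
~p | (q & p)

~p | (q & p)
= (~p | q) & (~p | p)   [distribute | over &]
= ~p | q   [simplify]

~p | q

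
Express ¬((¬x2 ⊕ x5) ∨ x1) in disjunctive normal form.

¬((¬x2 ⊕ x5) ∨ x1)
≡ ¬((¬x2 ∧ ¬x5) ∨ (¬¬x2 ∧ x5) ∨ x1)   — expand ⊕
≡ ¬(¬x2 ∧ ¬x5) ∧ ¬(¬¬x2 ∧ x5) ∧ ¬x1   — De Morgan
≡ (¬¬x2 ∨ ¬¬x5) ∧ ¬(¬¬x2 ∧ x5) ∧ ¬x1   — De Morgan
≡ (x2 ∨ ¬¬x5) ∧ ¬(¬¬x2 ∧ x5) ∧ ¬x1   — double negation
≡ (x2 ∨ x5) ∧ ¬(¬¬x2 ∧ x5) ∧ ¬x1   — double negation
≡ (x2 ∨ x5) ∧ (¬¬¬x2 ∨ ¬x5) ∧ ¬x1   — De Morgan
≡ (x2 ∨ x5) ∧ (¬x2 ∨ ¬x5) ∧ ¬x1   — double negation
≡ (x2 ∧ ¬x2 ∧ ¬x1) ∨ (x2 ∧ ¬x5 ∧ ¬x1) ∨ (x5 ∧ ¬x2 ∧ ¬x1) ∨ (x5 ∧ ¬x5 ∧ ¬x1)   — distribute ∧ over ∨
≡ (x2 ∧ ¬x5 ∧ ¬x1) ∨ (x5 ∧ ¬x2 ∧ ¬x1)   — simplify

(x2 ∧ ¬x5 ∧ ¬x1) ∨ (x5 ∧ ¬x2 ∧ ¬x1)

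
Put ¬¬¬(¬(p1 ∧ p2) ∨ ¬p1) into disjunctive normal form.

p1 ∧ p2

¬¬¬(¬(p1 ∧ p2) ∨ ¬p1)
≡ ¬(¬(p1 ∧ p2) ∨ ¬p1)   [double negation]
≡ ¬¬(p1 ∧ p2) ∧ ¬¬p1   [De Morgan]
≡ p1 ∧ p2 ∧ ¬¬p1   [double negation]
≡ p1 ∧ p2 ∧ p1   [double negation]
≡ p1 ∧ p2   [simplify]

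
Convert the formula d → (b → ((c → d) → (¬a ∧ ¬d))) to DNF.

¬d ∨ ¬b

d → (b → ((c → d) → (¬a ∧ ¬d)))
≡ ¬d ∨ (b → ((c → d) → (¬a ∧ ¬d)))   [eliminate →]
≡ ¬d ∨ ¬b ∨ ((c → d) → (¬a ∧ ¬d))   [eliminate →]
≡ ¬d ∨ ¬b ∨ ¬(c → d) ∨ (¬a ∧ ¬d)   [eliminate →]
≡ ¬d ∨ ¬b ∨ ¬(¬c ∨ d) ∨ (¬a ∧ ¬d)   [eliminate →]
≡ ¬d ∨ ¬b ∨ (¬¬c ∧ ¬d) ∨ (¬a ∧ ¬d)   [De Morgan]
≡ ¬d ∨ ¬b ∨ (c ∧ ¬d) ∨ (¬a ∧ ¬d)   [double negation]
≡ ¬d ∨ ¬b   [simplify]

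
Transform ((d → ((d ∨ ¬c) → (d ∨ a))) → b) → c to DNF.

((d → ((d ∨ ¬c) → (d ∨ a))) → b) → c
⇔ ¬((d → ((d ∨ ¬c) → (d ∨ a))) → b) ∨ c
⇔ ¬(¬(d → ((d ∨ ¬c) → (d ∨ a))) ∨ b) ∨ c
⇔ ¬(¬(¬d ∨ ((d ∨ ¬c) → (d ∨ a))) ∨ b) ∨ c
⇔ ¬(¬(¬d ∨ ¬(d ∨ ¬c) ∨ d ∨ a) ∨ b) ∨ c
⇔ (¬¬(¬d ∨ ¬(d ∨ ¬c) ∨ d ∨ a) ∧ ¬b) ∨ c
⇔ ((¬d ∨ ¬(d ∨ ¬c) ∨ d ∨ a) ∧ ¬b) ∨ c
⇔ ((¬d ∨ (¬d ∧ ¬¬c) ∨ d ∨ a) ∧ ¬b) ∨ c
⇔ ((¬d ∨ (¬d ∧ c) ∨ d ∨ a) ∧ ¬b) ∨ c
⇔ (¬d ∧ ¬b) ∨ (¬d ∧ c ∧ ¬b) ∨ (d ∧ ¬b) ∨ (a ∧ ¬b) ∨ c
⇔ (¬d ∧ ¬b) ∨ (d ∧ ¬b) ∨ (a ∧ ¬b) ∨ c

(¬d ∧ ¬b) ∨ (d ∧ ¬b) ∨ (a ∧ ¬b) ∨ c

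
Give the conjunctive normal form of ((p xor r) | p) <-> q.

(~r | p | q) & (~p | q) & (~q | p | r)

((p xor r) | p) <-> q
≡ (((p xor r) | p) -> q) & (q -> ((p xor r) | p))   [eliminate <->]
≡ (~((p xor r) | p) | q) & (q -> ((p xor r) | p))   [eliminate ->]
≡ (~(((p | r) & ~(p & r)) | p) | q) & (q -> ((p xor r) | p))   [expand xor]
≡ (~(((p | r) & ~(p & r)) | p) | q) & (~q | (p xor r) | p)   [eliminate ->]
≡ (~(((p | r) & ~(p & r)) | p) | q) & (~q | ((p | r) & ~(p & r)) | p)   [expand xor]
≡ ((~((p | r) & ~(p & r)) & ~p) | q) & (~q | ((p | r) & ~(p & r)) | p)   [De Morgan]
≡ (((~(p | r) | ~~(p & r)) & ~p) | q) & (~q | ((p | r) & ~(p & r)) | p)   [De Morgan]
≡ ((((~p & ~r) | ~~(p & r)) & ~p) | q) & (~q | ((p | r) & ~(p & r)) | p)   [De Morgan]
≡ ((((~p & ~r) | (p & r)) & ~p) | q) & (~q | ((p | r) & ~(p & r)) | p)   [double negation]
≡ ((((~p & ~r) | (p & r)) & ~p) | q) & (~q | ((p | r) & (~p | ~r)) | p)   [De Morgan]
≡ (~p | p | q) & (~p | r | q) & (~r | p | q) & (~r | r | q) & (~p | q) & (~q | p | r | p) & (~q | ~p | ~r | p)   [distribute | over &]
≡ (~r | p | q) & (~p | q) & (~q | p | r)   [simplify]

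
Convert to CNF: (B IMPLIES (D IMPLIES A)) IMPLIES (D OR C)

D OR C

(B IMPLIES (D IMPLIES A)) IMPLIES (D OR C)
≡ NOT (B IMPLIES (D IMPLIES A)) OR D OR C   [eliminate IMPLIES]
≡ NOT (NOT B OR (D IMPLIES A)) OR D OR C   [eliminate IMPLIES]
≡ NOT (NOT B OR NOT D OR A) OR D OR C   [eliminate IMPLIES]
≡ (NOT NOT B AND NOT NOT D AND NOT A) OR D OR C   [De Morgan]
≡ (B AND NOT NOT D AND NOT A) OR D OR C   [double negation]
≡ (B AND D AND NOT A) OR D OR C   [double negation]
≡ (B OR D OR C) AND (D OR D OR C) AND (NOT A OR D OR C)   [distribute OR over AND]
≡ D OR C   [simplify]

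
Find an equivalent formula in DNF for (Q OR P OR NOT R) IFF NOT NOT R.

(Q OR P OR NOT R) IFF NOT NOT R
≡ ((Q OR P OR NOT R) IMPLIES NOT NOT R) AND (NOT NOT R IMPLIES (Q OR P OR NOT R))
≡ (NOT (Q OR P OR NOT R) OR NOT NOT R) AND (NOT NOT R IMPLIES (Q OR P OR NOT R))
≡ (NOT (Q OR P OR NOT R) OR NOT NOT R) AND (NOT NOT NOT R OR Q OR P OR NOT R)
≡ ((NOT Q AND NOT P AND NOT NOT R) OR NOT NOT R) AND (NOT NOT NOT R OR Q OR P OR NOT R)
≡ ((NOT Q AND NOT P AND R) OR NOT NOT R) AND (NOT NOT NOT R OR Q OR P OR NOT R)
≡ ((NOT Q AND NOT P AND R) OR R) AND (NOT NOT NOT R OR Q OR P OR NOT R)
≡ ((NOT Q AND NOT P AND R) OR R) AND (NOT R OR Q OR P OR NOT R)
≡ (NOT Q AND NOT P AND R AND NOT R) OR (NOT Q AND NOT P AND R AND Q) OR (NOT Q AND NOT P AND R AND P) OR (NOT Q AND NOT P AND R AND NOT R) OR (R AND NOT R) OR (R AND Q) OR (R AND P) OR (R AND NOT R)
≡ (R AND Q) OR (R AND P)

(R AND Q) OR (R AND P)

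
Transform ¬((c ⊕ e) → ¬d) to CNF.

(c ∨ e) ∧ (¬c ∨ ¬e) ∧ d

¬((c ⊕ e) → ¬d)
= ¬(¬(c ⊕ e) ∨ ¬d)   [eliminate →]
= ¬(¬((c ∨ e) ∧ ¬(c ∧ e)) ∨ ¬d)   [expand ⊕]
= ¬¬((c ∨ e) ∧ ¬(c ∧ e)) ∧ ¬¬d   [De Morgan]
= (c ∨ e) ∧ ¬(c ∧ e) ∧ ¬¬d   [double negation]
= (c ∨ e) ∧ (¬c ∨ ¬e) ∧ ¬¬d   [De Morgan]
= (c ∨ e) ∧ (¬c ∨ ¬e) ∧ d   [double negation]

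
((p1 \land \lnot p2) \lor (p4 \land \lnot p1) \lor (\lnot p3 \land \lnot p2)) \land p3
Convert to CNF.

(p1 \lor p4 \lor \lnot p3) \land (\lnot p2 \lor p4) \land (\lnot p2 \lor \lnot p1) \land p3

((p1 \land \lnot p2) \lor (p4 \land \lnot p1) \lor (\lnot p3 \land \lnot p2)) \land p3
= (p1 \lor p4 \lor \lnot p3) \land (p1 \lor p4 \lor \lnot p2) \land (p1 \lor \lnot p1 \lor \lnot p3) \land (p1 \lor \lnot p1 \lor \lnot p2) \land (\lnot p2 \lor p4 \lor \lnot p3) \land (\lnot p2 \lor p4 \lor \lnot p2) \land (\lnot p2 \lor \lnot p1 \lor \lnot p3) \land (\lnot p2 \lor \lnot p1 \lor \lnot p2) \land p3   — distribute \lor over \land
= (p1 \lor p4 \lor \lnot p3) \land (\lnot p2 \lor p4) \land (\lnot p2 \lor \lnot p1) \land p3   — simplify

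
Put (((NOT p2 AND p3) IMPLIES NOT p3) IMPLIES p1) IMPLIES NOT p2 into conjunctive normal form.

NOT p1 OR NOT p2

(((NOT p2 AND p3) IMPLIES NOT p3) IMPLIES p1) IMPLIES NOT p2
≡ NOT (((NOT p2 AND p3) IMPLIES NOT p3) IMPLIES p1) OR NOT p2   (eliminate IMPLIES)
≡ NOT (NOT ((NOT p2 AND p3) IMPLIES NOT p3) OR p1) OR NOT p2   (eliminate IMPLIES)
≡ NOT (NOT (NOT (NOT p2 AND p3) OR NOT p3) OR p1) OR NOT p2   (eliminate IMPLIES)
≡ (NOT NOT (NOT (NOT p2 AND p3) OR NOT p3) AND NOT p1) OR NOT p2   (De Morgan)
≡ ((NOT (NOT p2 AND p3) OR NOT p3) AND NOT p1) OR NOT p2   (double negation)
≡ ((NOT NOT p2 OR NOT p3 OR NOT p3) AND NOT p1) OR NOT p2   (De Morgan)
≡ ((p2 OR NOT p3 OR NOT p3) AND NOT p1) OR NOT p2   (double negation)
≡ (p2 OR NOT p3 OR NOT p3 OR NOT p2) AND (NOT p1 OR NOT p2)   (distribute OR over AND)
≡ NOT p1 OR NOT p2   (simplify)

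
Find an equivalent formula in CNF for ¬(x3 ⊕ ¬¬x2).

¬(x3 ⊕ ¬¬x2)
≡ ¬((x3 ∨ ¬¬x2) ∧ ¬(x3 ∧ ¬¬x2))   [expand ⊕]
≡ ¬(x3 ∨ ¬¬x2) ∨ ¬¬(x3 ∧ ¬¬x2)   [De Morgan]
≡ (¬x3 ∧ ¬¬¬x2) ∨ ¬¬(x3 ∧ ¬¬x2)   [De Morgan]
≡ (¬x3 ∧ ¬x2) ∨ ¬¬(x3 ∧ ¬¬x2)   [double negation]
≡ (¬x3 ∧ ¬x2) ∨ (x3 ∧ ¬¬x2)   [double negation]
≡ (¬x3 ∧ ¬x2) ∨ (x3 ∧ x2)   [double negation]
≡ (¬x3 ∨ x3) ∧ (¬x3 ∨ x2) ∧ (¬x2 ∨ x3) ∧ (¬x2 ∨ x2)   [distribute ∨ over ∧]
≡ (¬x3 ∨ x2) ∧ (¬x2 ∨ x3)   [simplify]

(¬x3 ∨ x2) ∧ (¬x2 ∨ x3)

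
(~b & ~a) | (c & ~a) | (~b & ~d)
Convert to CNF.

(~b | c) & (~b | ~a) & (~a | ~d)

(~b & ~a) | (c & ~a) | (~b & ~d)
⇔ (~b | c | ~b) & (~b | c | ~d) & (~b | ~a | ~b) & (~b | ~a | ~d) & (~a | c | ~b) & (~a | c | ~d) & (~a | ~a | ~b) & (~a | ~a | ~d)   (distribute | over &)
⇔ (~b | c) & (~b | ~a) & (~a | ~d)   (simplify)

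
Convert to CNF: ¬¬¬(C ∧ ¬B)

¬C ∨ B

¬¬¬(C ∧ ¬B)
≡ ¬(C ∧ ¬B)   (double negation)
≡ ¬C ∨ ¬¬B   (De Morgan)
≡ ¬C ∨ B   (double negation)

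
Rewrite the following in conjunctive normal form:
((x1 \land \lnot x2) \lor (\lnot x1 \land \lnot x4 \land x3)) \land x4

(x1 \lor \lnot x4) \land (x1 \lor x3) \land (\lnot x2 \lor \lnot x1) \land (\lnot x2 \lor \lnot x4) \land (\lnot x2 \lor x3) \land x4

((x1 \land \lnot x2) \lor (\lnot x1 \land \lnot x4 \land x3)) \land x4
≡ (x1 \lor \lnot x1) \land (x1 \lor \lnot x4) \land (x1 \lor x3) \land (\lnot x2 \lor \lnot x1) \land (\lnot x2 \lor \lnot x4) \land (\lnot x2 \lor x3) \land x4   (distribute \lor over \land)
≡ (x1 \lor \lnot x4) \land (x1 \lor x3) \land (\lnot x2 \lor \lnot x1) \land (\lnot x2 \lor \lnot x4) \land (\lnot x2 \lor x3) \land x4   (simplify)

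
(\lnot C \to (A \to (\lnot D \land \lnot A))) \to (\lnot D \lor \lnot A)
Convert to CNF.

(\lnot C \to (A \to (\lnot D \land \lnot A))) \to (\lnot D \lor \lnot A)
≡ \lnot (\lnot C \to (A \to (\lnot D \land \lnot A))) \lor \lnot D \lor \lnot A   (eliminate \to)
≡ \lnot (\lnot \lnot C \lor (A \to (\lnot D \land \lnot A))) \lor \lnot D \lor \lnot A   (eliminate \to)
≡ \lnot (\lnot \lnot C \lor \lnot A \lor (\lnot D \land \lnot A)) \lor \lnot D \lor \lnot A   (eliminate \to)
≡ (\lnot \lnot \lnot C \land \lnot \lnot A \land \lnot (\lnot D \land \lnot A)) \lor \lnot D \lor \lnot A   (De Morgan)
≡ (\lnot C \land \lnot \lnot A \land \lnot (\lnot D \land \lnot A)) \lor \lnot D \lor \lnot A   (double negation)
≡ (\lnot C \land A \land \lnot (\lnot D \land \lnot A)) \lor \lnot D \lor \lnot A   (double negation)
≡ (\lnot C \land A \land (\lnot \lnot D \lor \lnot \lnot A)) \lor \lnot D \lor \lnot A   (De Morgan)
≡ (\lnot C \land A \land (D \lor \lnot \lnot A)) \lor \lnot D \lor \lnot A   (double negation)
≡ (\lnot C \land A \land (D \lor A)) \lor \lnot D \lor \lnot A   (double negation)
≡ (\lnot C \lor \lnot D \lor \lnot A) \land (A \lor \lnot D \lor \lnot A) \land (D \lor A \lor \lnot D \lor \lnot A)   (distribute \lor over \land)
≡ \lnot C \lor \lnot D \lor \lnot A   (simplify)

\lnot C \lor \lnot D \lor \lnot A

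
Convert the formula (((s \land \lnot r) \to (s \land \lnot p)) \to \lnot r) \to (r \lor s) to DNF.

(((s \land \lnot r) \to (s \land \lnot p)) \to \lnot r) \to (r \lor s)
≡ \lnot (((s \land \lnot r) \to (s \land \lnot p)) \to \lnot r) \lor r \lor s   — eliminate \to
≡ \lnot (\lnot ((s \land \lnot r) \to (s \land \lnot p)) \lor \lnot r) \lor r \lor s   — eliminate \to
≡ \lnot (\lnot (\lnot (s \land \lnot r) \lor (s \land \lnot p)) \lor \lnot r) \lor r \lor s   — eliminate \to
≡ (\lnot \lnot (\lnot (s \land \lnot r) \lor (s \land \lnot p)) \land \lnot \lnot r) \lor r \lor s   — De Morgan
≡ ((\lnot (s \land \lnot r) \lor (s \land \lnot p)) \land \lnot \lnot r) \lor r \lor s   — double negation
≡ ((\lnot s \lor \lnot \lnot r \lor (s \land \lnot p)) \land \lnot \lnot r) \lor r \lor s   — De Morgan
≡ ((\lnot s \lor r \lor (s \land \lnot p)) \land \lnot \lnot r) \lor r \lor s   — double negation
≡ ((\lnot s \lor r \lor (s \land \lnot p)) \land r) \lor r \lor s   — double negation
≡ (\lnot s \land r) \lor (r \land r) \lor (s \land \lnot p \land r) \lor r \lor s   — distribute \land over \lor
≡ r \lor s   — simplify

r \lor s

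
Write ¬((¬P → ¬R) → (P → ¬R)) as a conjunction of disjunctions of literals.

P ∧ R

¬((¬P → ¬R) → (P → ¬R))
≡ ¬(¬(¬P → ¬R) ∨ (P → ¬R))   [eliminate →]
≡ ¬(¬(¬¬P ∨ ¬R) ∨ (P → ¬R))   [eliminate →]
≡ ¬(¬(¬¬P ∨ ¬R) ∨ ¬P ∨ ¬R)   [eliminate →]
≡ ¬¬(¬¬P ∨ ¬R) ∧ ¬¬P ∧ ¬¬R   [De Morgan]
≡ (¬¬P ∨ ¬R) ∧ ¬¬P ∧ ¬¬R   [double negation]
≡ (P ∨ ¬R) ∧ ¬¬P ∧ ¬¬R   [double negation]
≡ (P ∨ ¬R) ∧ P ∧ ¬¬R   [double negation]
≡ (P ∨ ¬R) ∧ P ∧ R   [double negation]
≡ P ∧ R   [simplify]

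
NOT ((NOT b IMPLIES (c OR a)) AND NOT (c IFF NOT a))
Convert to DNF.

(NOT b AND NOT c AND NOT a) OR (NOT c AND a) OR (NOT a AND c)

NOT ((NOT b IMPLIES (c OR a)) AND NOT (c IFF NOT a))
= NOT ((NOT NOT b OR c OR a) AND NOT (c IFF NOT a))   (eliminate IMPLIES)
= NOT ((NOT NOT b OR c OR a) AND NOT ((c IMPLIES NOT a) AND (NOT a IMPLIES c)))   (eliminate IFF)
= NOT ((NOT NOT b OR c OR a) AND NOT ((NOT c OR NOT a) AND (NOT a IMPLIES c)))   (eliminate IMPLIES)
= NOT ((NOT NOT b OR c OR a) AND NOT ((NOT c OR NOT a) AND (NOT NOT a OR c)))   (eliminate IMPLIES)
= NOT (NOT NOT b OR c OR a) OR NOT NOT ((NOT c OR NOT a) AND (NOT NOT a OR c))   (De Morgan)
= (NOT NOT NOT b AND NOT c AND NOT a) OR NOT NOT ((NOT c OR NOT a) AND (NOT NOT a OR c))   (De Morgan)
= (NOT b AND NOT c AND NOT a) OR NOT NOT ((NOT c OR NOT a) AND (NOT NOT a OR c))   (double negation)
= (NOT b AND NOT c AND NOT a) OR ((NOT c OR NOT a) AND (NOT NOT a OR c))   (double negation)
= (NOT b AND NOT c AND NOT a) OR ((NOT c OR NOT a) AND (a OR c))   (double negation)
= (NOT b AND NOT c AND NOT a) OR (NOT c AND a) OR (NOT c AND c) OR (NOT a AND a) OR (NOT a AND c)   (distribute AND over OR)
= (NOT b AND NOT c AND NOT a) OR (NOT c AND a) OR (NOT a AND c)   (simplify)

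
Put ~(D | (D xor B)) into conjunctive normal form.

~D & (~B | D)

~(D | (D xor B))
≡ ~(D | ((D | B) & ~(D & B)))   (expand xor)
≡ ~D & ~((D | B) & ~(D & B))   (De Morgan)
≡ ~D & (~(D | B) | ~~(D & B))   (De Morgan)
≡ ~D & ((~D & ~B) | ~~(D & B))   (De Morgan)
≡ ~D & ((~D & ~B) | (D & B))   (double negation)
≡ ~D & (~D | D) & (~D | B) & (~B | D) & (~B | B)   (distribute | over &)
≡ ~D & (~B | D)   (simplify)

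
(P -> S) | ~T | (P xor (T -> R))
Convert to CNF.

(P -> S) | ~T | (P xor (T -> R))
≡ ~P | S | ~T | (P xor (T -> R))   — eliminate ->
≡ ~P | S | ~T | ((P | (T -> R)) & ~(P & (T -> R)))   — expand xor
≡ ~P | S | ~T | ((P | ~T | R) & ~(P & (T -> R)))   — eliminate ->
≡ ~P | S | ~T | ((P | ~T | R) & ~(P & (~T | R)))   — eliminate ->
≡ ~P | S | ~T | ((P | ~T | R) & (~P | ~(~T | R)))   — De Morgan
≡ ~P | S | ~T | ((P | ~T | R) & (~P | (~~T & ~R)))   — De Morgan
≡ ~P | S | ~T | ((P | ~T | R) & (~P | (T & ~R)))   — double negation
≡ (~P | S | ~T | P | ~T | R) & (~P | S | ~T | ~P | T) & (~P | S | ~T | ~P | ~R)   — distribute | over &
≡ ~P | S | ~T | ~R   — simplify

~P | S | ~T | ~R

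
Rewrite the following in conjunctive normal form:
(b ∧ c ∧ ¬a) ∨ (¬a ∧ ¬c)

(b ∧ c ∧ ¬a) ∨ (¬a ∧ ¬c)
= (b ∨ ¬a) ∧ (b ∨ ¬c) ∧ (c ∨ ¬a) ∧ (c ∨ ¬c) ∧ (¬a ∨ ¬a) ∧ (¬a ∨ ¬c)   [distribute ∨ over ∧]
= (b ∨ ¬c) ∧ ¬a   [simplify]

(b ∨ ¬c) ∧ ¬a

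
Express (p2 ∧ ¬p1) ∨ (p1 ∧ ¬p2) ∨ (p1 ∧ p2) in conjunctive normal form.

(p2 ∧ ¬p1) ∨ (p1 ∧ ¬p2) ∨ (p1 ∧ p2)
≡ (p2 ∨ p1 ∨ p1) ∧ (p2 ∨ p1 ∨ p2) ∧ (p2 ∨ ¬p2 ∨ p1) ∧ (p2 ∨ ¬p2 ∨ p2) ∧ (¬p1 ∨ p1 ∨ p1) ∧ (¬p1 ∨ p1 ∨ p2) ∧ (¬p1 ∨ ¬p2 ∨ p1) ∧ (¬p1 ∨ ¬p2 ∨ p2)
≡ p2 ∨ p1

p2 ∨ p1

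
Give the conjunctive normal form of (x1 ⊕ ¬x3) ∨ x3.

¬x1 ∨ x3

(x1 ⊕ ¬x3) ∨ x3
≡ ((x1 ∨ ¬x3) ∧ ¬(x1 ∧ ¬x3)) ∨ x3   (expand ⊕)
≡ ((x1 ∨ ¬x3) ∧ (¬x1 ∨ ¬¬x3)) ∨ x3   (De Morgan)
≡ ((x1 ∨ ¬x3) ∧ (¬x1 ∨ x3)) ∨ x3   (double negation)
≡ (x1 ∨ ¬x3 ∨ x3) ∧ (¬x1 ∨ x3 ∨ x3)   (distribute ∨ over ∧)
≡ ¬x1 ∨ x3   (simplify)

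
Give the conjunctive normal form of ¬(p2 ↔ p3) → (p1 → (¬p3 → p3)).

¬(p2 ↔ p3) → (p1 → (¬p3 → p3))
= ¬¬(p2 ↔ p3) ∨ (p1 → (¬p3 → p3))   [eliminate →]
= ¬¬((p2 → p3) ∧ (p3 → p2)) ∨ (p1 → (¬p3 → p3))   [eliminate ↔]
= ¬¬((¬p2 ∨ p3) ∧ (p3 → p2)) ∨ (p1 → (¬p3 → p3))   [eliminate →]
= ¬¬((¬p2 ∨ p3) ∧ (¬p3 ∨ p2)) ∨ (p1 → (¬p3 → p3))   [eliminate →]
= ¬¬((¬p2 ∨ p3) ∧ (¬p3 ∨ p2)) ∨ ¬p1 ∨ (¬p3 → p3)   [eliminate →]
= ¬¬((¬p2 ∨ p3) ∧ (¬p3 ∨ p2)) ∨ ¬p1 ∨ ¬¬p3 ∨ p3   [eliminate →]
= (¬p2 ∨ p3) ∧ (¬p3 ∨ p2) ∨ ¬p1 ∨ ¬¬p3 ∨ p3   [double negation]
= (¬p2 ∨ p3) ∧ (¬p3 ∨ p2) ∨ ¬p1 ∨ p3 ∨ p3   [double negation]
= (¬p2 ∨ p3 ∨ ¬p1 ∨ p3 ∨ p3) ∧ (¬p3 ∨ p2 ∨ ¬p1 ∨ p3 ∨ p3)   [distribute ∨ over ∧]
= ¬p2 ∨ p3 ∨ ¬p1   [simplify]

¬p2 ∨ p3 ∨ ¬p1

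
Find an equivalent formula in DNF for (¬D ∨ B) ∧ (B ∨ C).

(¬D ∧ C) ∨ B

(¬D ∨ B) ∧ (B ∨ C)
⇔ (¬D ∧ B) ∨ (¬D ∧ C) ∨ (B ∧ B) ∨ (B ∧ C)   — distribute ∧ over ∨
⇔ (¬D ∧ C) ∨ B   — simplify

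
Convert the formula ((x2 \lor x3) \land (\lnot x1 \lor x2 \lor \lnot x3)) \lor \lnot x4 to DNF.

x2 \lor (x3 \land \lnot x1) \lor \lnot x4

((x2 \lor x3) \land (\lnot x1 \lor x2 \lor \lnot x3)) \lor \lnot x4
≡ (x2 \land \lnot x1) \lor (x2 \land x2) \lor (x2 \land \lnot x3) \lor (x3 \land \lnot x1) \lor (x3 \land x2) \lor (x3 \land \lnot x3) \lor \lnot x4   [distribute \land over \lor]
≡ x2 \lor (x3 \land \lnot x1) \lor \lnot x4   [simplify]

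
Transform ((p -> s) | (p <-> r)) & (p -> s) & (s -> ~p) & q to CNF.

(~p | s) & (~s | ~p) & q

((p -> s) | (p <-> r)) & (p -> s) & (s -> ~p) & q
≡ (~p | s | (p <-> r)) & (p -> s) & (s -> ~p) & q   — eliminate ->
≡ (~p | s | ((p -> r) & (r -> p))) & (p -> s) & (s -> ~p) & q   — eliminate <->
≡ (~p | s | ((~p | r) & (r -> p))) & (p -> s) & (s -> ~p) & q   — eliminate ->
≡ (~p | s | ((~p | r) & (~r | p))) & (p -> s) & (s -> ~p) & q   — eliminate ->
≡ (~p | s | ((~p | r) & (~r | p))) & (~p | s) & (s -> ~p) & q   — eliminate ->
≡ (~p | s | ((~p | r) & (~r | p))) & (~p | s) & (~s | ~p) & q   — eliminate ->
≡ (~p | s | ~p | r) & (~p | s | ~r | p) & (~p | s) & (~s | ~p) & q   — distribute | over &
≡ (~p | s) & (~s | ~p) & q   — simplify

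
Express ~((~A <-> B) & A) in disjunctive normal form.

(B & A) | ~A

~((~A <-> B) & A)
≡ ~((~A -> B) & (B -> ~A) & A)
≡ ~((~~A | B) & (B -> ~A) & A)
≡ ~((~~A | B) & (~B | ~A) & A)
≡ ~(~~A | B) | ~(~B | ~A) | ~A
≡ (~~~A & ~B) | ~(~B | ~A) | ~A
≡ (~A & ~B) | ~(~B | ~A) | ~A
≡ (~A & ~B) | (~~B & ~~A) | ~A
≡ (~A & ~B) | (B & ~~A) | ~A
≡ (~A & ~B) | (B & A) | ~A
≡ (B & A) | ~A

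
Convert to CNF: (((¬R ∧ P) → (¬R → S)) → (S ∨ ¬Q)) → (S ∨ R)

(R ∨ ¬P ∨ S) ∧ (Q ∨ S ∨ R)

(((¬R ∧ P) → (¬R → S)) → (S ∨ ¬Q)) → (S ∨ R)
≡ ¬(((¬R ∧ P) → (¬R → S)) → (S ∨ ¬Q)) ∨ S ∨ R   (eliminate →)
≡ ¬(¬((¬R ∧ P) → (¬R → S)) ∨ S ∨ ¬Q) ∨ S ∨ R   (eliminate →)
≡ ¬(¬(¬(¬R ∧ P) ∨ (¬R → S)) ∨ S ∨ ¬Q) ∨ S ∨ R   (eliminate →)
≡ ¬(¬(¬(¬R ∧ P) ∨ ¬¬R ∨ S) ∨ S ∨ ¬Q) ∨ S ∨ R   (eliminate →)
≡ (¬¬(¬(¬R ∧ P) ∨ ¬¬R ∨ S) ∧ ¬S ∧ ¬¬Q) ∨ S ∨ R   (De Morgan)
≡ ((¬(¬R ∧ P) ∨ ¬¬R ∨ S) ∧ ¬S ∧ ¬¬Q) ∨ S ∨ R   (double negation)
≡ ((¬¬R ∨ ¬P ∨ ¬¬R ∨ S) ∧ ¬S ∧ ¬¬Q) ∨ S ∨ R   (De Morgan)
≡ ((R ∨ ¬P ∨ ¬¬R ∨ S) ∧ ¬S ∧ ¬¬Q) ∨ S ∨ R   (double negation)
≡ ((R ∨ ¬P ∨ R ∨ S) ∧ ¬S ∧ ¬¬Q) ∨ S ∨ R   (double negation)
≡ ((R ∨ ¬P ∨ R ∨ S) ∧ ¬S ∧ Q) ∨ S ∨ R   (double negation)
≡ (R ∨ ¬P ∨ R ∨ S ∨ S ∨ R) ∧ (¬S ∨ S ∨ R) ∧ (Q ∨ S ∨ R)   (distribute ∨ over ∧)
≡ (R ∨ ¬P ∨ S) ∧ (Q ∨ S ∨ R)   (simplify)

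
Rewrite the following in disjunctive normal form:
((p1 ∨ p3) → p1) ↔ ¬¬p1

((p1 ∨ p3) → p1) ↔ ¬¬p1
⇔ (((p1 ∨ p3) → p1) → ¬¬p1) ∧ (¬¬p1 → ((p1 ∨ p3) → p1))   [eliminate ↔]
⇔ (¬((p1 ∨ p3) → p1) ∨ ¬¬p1) ∧ (¬¬p1 → ((p1 ∨ p3) → p1))   [eliminate →]
⇔ (¬(¬(p1 ∨ p3) ∨ p1) ∨ ¬¬p1) ∧ (¬¬p1 → ((p1 ∨ p3) → p1))   [eliminate →]
⇔ (¬(¬(p1 ∨ p3) ∨ p1) ∨ ¬¬p1) ∧ (¬¬¬p1 ∨ ((p1 ∨ p3) → p1))   [eliminate →]
⇔ (¬(¬(p1 ∨ p3) ∨ p1) ∨ ¬¬p1) ∧ (¬¬¬p1 ∨ ¬(p1 ∨ p3) ∨ p1)   [eliminate →]
⇔ ((¬¬(p1 ∨ p3) ∧ ¬p1) ∨ ¬¬p1) ∧ (¬¬¬p1 ∨ ¬(p1 ∨ p3) ∨ p1)   [De Morgan]
⇔ (((p1 ∨ p3) ∧ ¬p1) ∨ ¬¬p1) ∧ (¬¬¬p1 ∨ ¬(p1 ∨ p3) ∨ p1)   [double negation]
⇔ (((p1 ∨ p3) ∧ ¬p1) ∨ p1) ∧ (¬¬¬p1 ∨ ¬(p1 ∨ p3) ∨ p1)   [double negation]
⇔ (((p1 ∨ p3) ∧ ¬p1) ∨ p1) ∧ (¬p1 ∨ ¬(p1 ∨ p3) ∨ p1)   [double negation]
⇔ (((p1 ∨ p3) ∧ ¬p1) ∨ p1) ∧ (¬p1 ∨ (¬p1 ∧ ¬p3) ∨ p1)   [De Morgan]
⇔ (p1 ∧ ¬p1 ∧ ¬p1) ∨ (p1 ∧ ¬p1 ∧ ¬p1 ∧ ¬p3) ∨ (p1 ∧ ¬p1 ∧ p1) ∨ (p3 ∧ ¬p1 ∧ ¬p1) ∨ (p3 ∧ ¬p1 ∧ ¬p1 ∧ ¬p3) ∨ (p3 ∧ ¬p1 ∧ p1) ∨ (p1 ∧ ¬p1) ∨ (p1 ∧ ¬p1 ∧ ¬p3) ∨ (p1 ∧ p1)   [distribute ∧ over ∨]
⇔ (p3 ∧ ¬p1) ∨ p1   [simplify]

(p3 ∧ ¬p1) ∨ p1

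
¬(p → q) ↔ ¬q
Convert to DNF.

¬(p → q) ↔ ¬q
≡ (¬(p → q) → ¬q) ∧ (¬q → ¬(p → q))   (eliminate ↔)
≡ (¬¬(p → q) ∨ ¬q) ∧ (¬q → ¬(p → q))   (eliminate →)
≡ (¬¬(¬p ∨ q) ∨ ¬q) ∧ (¬q → ¬(p → q))   (eliminate →)
≡ (¬¬(¬p ∨ q) ∨ ¬q) ∧ (¬¬q ∨ ¬(p → q))   (eliminate →)
≡ (¬¬(¬p ∨ q) ∨ ¬q) ∧ (¬¬q ∨ ¬(¬p ∨ q))   (eliminate →)
≡ (¬p ∨ q ∨ ¬q) ∧ (¬¬q ∨ ¬(¬p ∨ q))   (double negation)
≡ (¬p ∨ q ∨ ¬q) ∧ (q ∨ ¬(¬p ∨ q))   (double negation)
≡ (¬p ∨ q ∨ ¬q) ∧ (q ∨ (¬¬p ∧ ¬q))   (De Morgan)
≡ (¬p ∨ q ∨ ¬q) ∧ (q ∨ (p ∧ ¬q))   (double negation)
≡ (¬p ∧ q) ∨ (¬p ∧ p ∧ ¬q) ∨ (q ∧ q) ∨ (q ∧ p ∧ ¬q) ∨ (¬q ∧ q) ∨ (¬q ∧ p ∧ ¬q)   (distribute ∧ over ∨)
≡ q ∨ (¬q ∧ p)   (simplify)

q ∨ (¬q ∧ p)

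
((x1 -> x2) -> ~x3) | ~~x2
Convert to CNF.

((x1 -> x2) -> ~x3) | ~~x2
⇔ ~(x1 -> x2) | ~x3 | ~~x2
⇔ ~(~x1 | x2) | ~x3 | ~~x2
⇔ (~~x1 & ~x2) | ~x3 | ~~x2
⇔ (x1 & ~x2) | ~x3 | ~~x2
⇔ (x1 & ~x2) | ~x3 | x2
⇔ (x1 | ~x3 | x2) & (~x2 | ~x3 | x2)
⇔ x1 | ~x3 | x2

x1 | ~x3 | x2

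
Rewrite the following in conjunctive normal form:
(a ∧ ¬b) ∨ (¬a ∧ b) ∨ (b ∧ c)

(a ∧ ¬b) ∨ (¬a ∧ b) ∨ (b ∧ c)
⇔ (a ∨ ¬a ∨ b) ∧ (a ∨ ¬a ∨ c) ∧ (a ∨ b ∨ b) ∧ (a ∨ b ∨ c) ∧ (¬b ∨ ¬a ∨ b) ∧ (¬b ∨ ¬a ∨ c) ∧ (¬b ∨ b ∨ b) ∧ (¬b ∨ b ∨ c)   — distribute ∨ over ∧
⇔ (a ∨ b) ∧ (¬b ∨ ¬a ∨ c)   — simplify

(a ∨ b) ∧ (¬b ∨ ¬a ∨ c)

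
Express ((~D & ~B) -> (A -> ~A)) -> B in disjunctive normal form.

(~D & ~B & A) | B

((~D & ~B) -> (A -> ~A)) -> B
≡ ~((~D & ~B) -> (A -> ~A)) | B   — eliminate ->
≡ ~(~(~D & ~B) | (A -> ~A)) | B   — eliminate ->
≡ ~(~(~D & ~B) | ~A | ~A) | B   — eliminate ->
≡ (~~(~D & ~B) & ~~A & ~~A) | B   — De Morgan
≡ (~D & ~B & ~~A & ~~A) | B   — double negation
≡ (~D & ~B & A & ~~A) | B   — double negation
≡ (~D & ~B & A & A) | B   — double negation
≡ (~D & ~B & A) | B   — simplify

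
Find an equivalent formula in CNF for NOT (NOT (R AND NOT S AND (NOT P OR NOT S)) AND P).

(R OR NOT P) AND (NOT S OR NOT P)

NOT (NOT (R AND NOT S AND (NOT P OR NOT S)) AND P)
≡ NOT NOT (R AND NOT S AND (NOT P OR NOT S)) OR NOT P   (De Morgan)
≡ (R AND NOT S AND (NOT P OR NOT S)) OR NOT P   (double negation)
≡ (R OR NOT P) AND (NOT S OR NOT P) AND (NOT P OR NOT S OR NOT P)   (distribute OR over AND)
≡ (R OR NOT P) AND (NOT S OR NOT P)   (simplify)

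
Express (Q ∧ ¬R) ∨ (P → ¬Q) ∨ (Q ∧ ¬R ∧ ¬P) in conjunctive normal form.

¬R ∨ ¬P ∨ ¬Q

(Q ∧ ¬R) ∨ (P → ¬Q) ∨ (Q ∧ ¬R ∧ ¬P)
⇔ (Q ∧ ¬R) ∨ ¬P ∨ ¬Q ∨ (Q ∧ ¬R ∧ ¬P)   (eliminate →)
⇔ (Q ∨ ¬P ∨ ¬Q ∨ Q) ∧ (Q ∨ ¬P ∨ ¬Q ∨ ¬R) ∧ (Q ∨ ¬P ∨ ¬Q ∨ ¬P) ∧ (¬R ∨ ¬P ∨ ¬Q ∨ Q) ∧ (¬R ∨ ¬P ∨ ¬Q ∨ ¬R) ∧ (¬R ∨ ¬P ∨ ¬Q ∨ ¬P)   (distribute ∨ over ∧)
⇔ ¬R ∨ ¬P ∨ ¬Q   (simplify)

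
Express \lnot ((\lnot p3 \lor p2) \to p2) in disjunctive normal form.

\lnot ((\lnot p3 \lor p2) \to p2)
⇔ \lnot (\lnot (\lnot p3 \lor p2) \lor p2)   [eliminate \to]
⇔ \lnot \lnot (\lnot p3 \lor p2) \land \lnot p2   [De Morgan]
⇔ (\lnot p3 \lor p2) \land \lnot p2   [double negation]
⇔ (\lnot p3 \land \lnot p2) \lor (p2 \land \lnot p2)   [distribute \land over \lor]
⇔ \lnot p3 \land \lnot p2   [simplify]

\lnot p3 \land \lnot p2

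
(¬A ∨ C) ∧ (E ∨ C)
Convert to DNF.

(¬A ∧ E) ∨ C

(¬A ∨ C) ∧ (E ∨ C)
≡ (¬A ∧ E) ∨ (¬A ∧ C) ∨ (C ∧ E) ∨ (C ∧ C)   (distribute ∧ over ∨)
≡ (¬A ∧ E) ∨ C   (simplify)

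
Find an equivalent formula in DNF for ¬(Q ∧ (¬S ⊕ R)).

¬(Q ∧ (¬S ⊕ R))
⇔ ¬(Q ∧ ((¬S ∧ ¬R) ∨ (¬¬S ∧ R)))   [expand ⊕]
⇔ ¬Q ∨ ¬((¬S ∧ ¬R) ∨ (¬¬S ∧ R))   [De Morgan]
⇔ ¬Q ∨ (¬(¬S ∧ ¬R) ∧ ¬(¬¬S ∧ R))   [De Morgan]
⇔ ¬Q ∨ ((¬¬S ∨ ¬¬R) ∧ ¬(¬¬S ∧ R))   [De Morgan]
⇔ ¬Q ∨ ((S ∨ ¬¬R) ∧ ¬(¬¬S ∧ R))   [double negation]
⇔ ¬Q ∨ ((S ∨ R) ∧ ¬(¬¬S ∧ R))   [double negation]
⇔ ¬Q ∨ ((S ∨ R) ∧ (¬¬¬S ∨ ¬R))   [De Morgan]
⇔ ¬Q ∨ ((S ∨ R) ∧ (¬S ∨ ¬R))   [double negation]
⇔ ¬Q ∨ (S ∧ ¬S) ∨ (S ∧ ¬R) ∨ (R ∧ ¬S) ∨ (R ∧ ¬R)   [distribute ∧ over ∨]
⇔ ¬Q ∨ (S ∧ ¬R) ∨ (R ∧ ¬S)   [simplify]

¬Q ∨ (S ∧ ¬R) ∨ (R ∧ ¬S)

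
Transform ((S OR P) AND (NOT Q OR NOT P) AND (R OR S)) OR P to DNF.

((S OR P) AND (NOT Q OR NOT P) AND (R OR S)) OR P
≡ (S AND NOT Q AND R) OR (S AND NOT Q AND S) OR (S AND NOT P AND R) OR (S AND NOT P AND S) OR (P AND NOT Q AND R) OR (P AND NOT Q AND S) OR (P AND NOT P AND R) OR (P AND NOT P AND S) OR P   [distribute AND over OR]
≡ (S AND NOT Q) OR (S AND NOT P) OR P   [simplify]

(S AND NOT Q) OR (S AND NOT P) OR P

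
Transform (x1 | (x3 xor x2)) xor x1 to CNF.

(x1 | x3 | x2) & (x1 | ~x3 | ~x2) & ~x1

(x1 | (x3 xor x2)) xor x1
≡ (x1 | (x3 xor x2) | x1) & ~((x1 | (x3 xor x2)) & x1)
≡ (x1 | ((x3 | x2) & ~(x3 & x2)) | x1) & ~((x1 | (x3 xor x2)) & x1)
≡ (x1 | ((x3 | x2) & ~(x3 & x2)) | x1) & ~((x1 | ((x3 | x2) & ~(x3 & x2))) & x1)
≡ (x1 | ((x3 | x2) & (~x3 | ~x2)) | x1) & ~((x1 | ((x3 | x2) & ~(x3 & x2))) & x1)
≡ (x1 | ((x3 | x2) & (~x3 | ~x2)) | x1) & (~(x1 | ((x3 | x2) & ~(x3 & x2))) | ~x1)
≡ (x1 | ((x3 | x2) & (~x3 | ~x2)) | x1) & ((~x1 & ~((x3 | x2) & ~(x3 & x2))) | ~x1)
≡ (x1 | ((x3 | x2) & (~x3 | ~x2)) | x1) & ((~x1 & (~(x3 | x2) | ~~(x3 & x2))) | ~x1)
≡ (x1 | ((x3 | x2) & (~x3 | ~x2)) | x1) & ((~x1 & ((~x3 & ~x2) | ~~(x3 & x2))) | ~x1)
≡ (x1 | ((x3 | x2) & (~x3 | ~x2)) | x1) & ((~x1 & ((~x3 & ~x2) | (x3 & x2))) | ~x1)
≡ (x1 | x3 | x2 | x1) & (x1 | ~x3 | ~x2 | x1) & (~x1 | ~x1) & (~x3 | x3 | ~x1) & (~x3 | x2 | ~x1) & (~x2 | x3 | ~x1) & (~x2 | x2 | ~x1)
≡ (x1 | x3 | x2) & (x1 | ~x3 | ~x2) & ~x1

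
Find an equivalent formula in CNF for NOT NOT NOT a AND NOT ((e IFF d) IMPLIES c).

NOT NOT NOT a AND NOT ((e IFF d) IMPLIES c)
⇔ NOT NOT NOT a AND NOT (NOT (e IFF d) OR c)   [eliminate IMPLIES]
⇔ NOT NOT NOT a AND NOT (NOT ((e IMPLIES d) AND (d IMPLIES e)) OR c)   [eliminate IFF]
⇔ NOT NOT NOT a AND NOT (NOT ((NOT e OR d) AND (d IMPLIES e)) OR c)   [eliminate IMPLIES]
⇔ NOT NOT NOT a AND NOT (NOT ((NOT e OR d) AND (NOT d OR e)) OR c)   [eliminate IMPLIES]
⇔ NOT a AND NOT (NOT ((NOT e OR d) AND (NOT d OR e)) OR c)   [double negation]
⇔ NOT a AND NOT NOT ((NOT e OR d) AND (NOT d OR e)) AND NOT c   [De Morgan]
⇔ NOT a AND (NOT e OR d) AND (NOT d OR e) AND NOT c   [double negation]

NOT a AND (NOT e OR d) AND (NOT d OR e) AND NOT c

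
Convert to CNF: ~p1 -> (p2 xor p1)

p1 | p2

~p1 -> (p2 xor p1)
⇔ ~~p1 | (p2 xor p1)   [eliminate ->]
⇔ ~~p1 | ((p2 | p1) & ~(p2 & p1))   [expand xor]
⇔ p1 | ((p2 | p1) & ~(p2 & p1))   [double negation]
⇔ p1 | ((p2 | p1) & (~p2 | ~p1))   [De Morgan]
⇔ (p1 | p2 | p1) & (p1 | ~p2 | ~p1)   [distribute | over &]
⇔ p1 | p2   [simplify]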